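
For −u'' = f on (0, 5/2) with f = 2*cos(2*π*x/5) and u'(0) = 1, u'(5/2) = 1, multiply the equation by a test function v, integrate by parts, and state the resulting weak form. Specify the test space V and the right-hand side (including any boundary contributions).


V = H^1(0, 5/2) (v unrestricted at boundary; u is determined up to an additive constant); weak form: ∫_0^5/2 u'v' dx = ∫_0^5/2 (2*cos(2*π*x/5)) v dx + v(5/2) − v(0) for all v ∈ V.

Multiply both sides by a test function v and integrate from 0 to 5/2:
  ∫_0^5/2 −u''(x) v(x) dx = ∫_0^5/2 f(x) v(x) dx.
Integrate the LHS by parts once:
  ∫_0^5/2 −u'' v dx = −[u'(x) v(x)]_0^5/2 + ∫_0^5/2 u'(x) v'(x) dx.
Thus ∫_0^5/2 u'(x) v'(x) dx = ∫_0^5/2 f(x) v(x) dx + [u'(x) v(x)]_0^5/2.
Choose V so that boundary terms are either known or forced to vanish.
u has inhomogeneous Neumann u'(0) = 1, u'(5/2) = 1. [u' v]_0^5/2 = (1)·v(5/2) − (1)·v(0) = v(5/2) − v(0). Take V = H^1(0, 5/2); boundary term becomes part of RHS.
Weak formulation: find u (satisfying any essential BC) such that ∫_0^5/2 u'(x) v'(x) dx = ∫_0^5/2 f v dx + v(5/2) − v(0) for all v ∈ V (Neumann data are natural BCs: they enter the RHS as boundary terms).
Substituting f(x) = 2*cos(2*π*x/5), the right-hand side is ∫_0^5/2 (2*cos(2*π*x/5)) v dx + v(5/2) − v(0).
Compatibility check (pure Neumann): taking v ≡ 1 ∈ V gives 0 = ∫_0^5/2 f dx + (1) − (1), i.e. ∫_0^5/2 f dx must equal u'(0) − u'(5/2) = 0. Indeed ∫_0^5/2 (2*cos(2*π*x/5)) dx = 0, so the data are compatible. The solution is then unique only up to an additive constant (fix it e.g. by requiring ∫_0^5/2 u dx = 0).


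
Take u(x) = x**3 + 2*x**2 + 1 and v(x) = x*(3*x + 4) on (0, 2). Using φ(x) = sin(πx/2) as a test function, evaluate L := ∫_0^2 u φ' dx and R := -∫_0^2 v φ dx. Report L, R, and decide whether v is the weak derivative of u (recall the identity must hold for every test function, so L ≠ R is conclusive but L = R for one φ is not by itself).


LHS = -40/π + 96/π^3, RHS = -40/π + 96/π^3. Yes, v = u' weakly.

u(x) = x**3 + 2*x**2 + 1, classical derivative u'(x) = 3*x**2 + 4*x.
φ(x) = sin(πx/2), so φ'(x) = π*cos(π*x/2)/2.
Note φ(0) = φ(2) = 0, so the boundary term u·φ vanishes.
LHS = ∫_0^2 u(x) φ'(x) dx = ∫_0^2 (π*x^3*cos(π*x/2)/2 + π*x^2*cos(π*x/2) + π*cos(π*x/2)/2) dx. Term by term:
  ∫_0^2 π*cos(π*x/2)/2 dx = 0;  ∫_0^2 π*x^2*cos(π*x/2) dx = -16/π;  ∫_0^2 π*x^3*cos(π*x/2)/2 dx = -24/π + 96/π^3.
Sum: 0 − 16/π + -24/π + 96/π^3 = -40/π + 96/π^3.
So LHS = -40/π + 96/π^3.
∫_0^2 v(x) φ(x) dx = ∫_0^2 (3*x^2*sin(π*x/2) + 4*x*sin(π*x/2)) dx. Term by term:
  ∫_0^2 3*x^2*sin(π*x/2) dx = -96/π^3 + 24/π;  ∫_0^2 4*x*sin(π*x/2) dx = 16/π.
Sum: -96/π^3 + 24/π + 16/π = -96/π^3 + 40/π.
So RHS = -∫_0^2 v(x) φ(x) dx = -40/π + 96/π^3.
LHS = RHS, so the identity holds for this test φ.
Moreover u is smooth here and v(x) = u'(x) = 3*x**2 + 4*x pointwise, so the identity holds for every test function. Hence v is the weak derivative of u.


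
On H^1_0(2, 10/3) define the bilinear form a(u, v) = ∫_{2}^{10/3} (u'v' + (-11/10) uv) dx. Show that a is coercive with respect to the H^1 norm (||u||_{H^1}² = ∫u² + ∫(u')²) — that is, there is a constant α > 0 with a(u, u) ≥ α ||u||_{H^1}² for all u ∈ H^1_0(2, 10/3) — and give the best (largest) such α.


α = (-88 + 45*π^2)/(5*(16 + 9*π^2))

Coercivity of a(·,·) on H^1_0(2, 10/3) means a(u, u) ≥ α ||u||_{H^1}² for every u ∈ H^1_0.
The interval has length L = 4/3, and Poincaré/coercivity depend only on L. Here a(u, u) = ∫(u')² + (-11/10)·∫u².
Here c = -11/10 < 0 with |c| < (π/L)² = 9*π^2/16, so coercivity still holds. The condition a(u,u) ≥ α||u||_{H^1}² reads (1−α)∫(u')² ≥ (α−c)∫u². Any admissible α is ≤ 1 (rapidly oscillating u have ∫u²/∫(u')² → 0), and α = 1 would force 0 ≥ (1−c)∫u², impossible since c < 1; so 1−α > 0. By the sharp Poincaré inequality on H^1_0 of an interval of length L, ∫(u')² ≥ (π/L)²∫u² with equality for the first sine mode sin(π(x−x₀)/L) (x₀ the left endpoint), so the inequality holds for all u iff (1−α)(π/L)² ≥ α − c, i.e. α ≤ ((π/L)² + c)/((π/L)² + 1) = (1 + c(L/π)²)/(1 + (L/π)²). (Direct route, valid since c ≤ 0: Poincaré gives c∫u² ≥ c(L/π)²∫(u')², so a(u,u) ≥ (1 + c(L/π)²)∫(u')², while ||u||_{H^1}² ≤ (1 + (L/π)²)∫(u')²; dividing yields the same α.) With (π/L)² = 9*π^2/16 and c = -11/10, the largest admissible constant is α = ((π/L)² + c)/((π/L)² + 1).
Simplifying, α = (-88 + 45*π^2)/(5*(16 + 9*π^2)).


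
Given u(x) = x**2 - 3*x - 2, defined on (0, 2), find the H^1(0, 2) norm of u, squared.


||u||_{H^1}^2 = 162/5

The H^1 norm (squared) on an interval (0, L) is
  ||u||_{H^1}^2 = ∫_0^L u(x)^2 dx + ∫_0^L u'(x)^2 dx.
Compute u'(x) = 2*x - 3.
Then u(x)^2 = x**4 - 6*x**3 + 5*x**2 + 12*x + 4 and u'(x)^2 = 4*x**2 - 12*x + 9.
Integrate each monomial from 0 to 2 using ∫_0^2 c·x^n dx = c·2^(n+1)/(n+1):
  ∫_0^2 u(x)^2 dx = ∫_0^2 (x^4 - 6*x^3 + 5*x^2 + 12*x + 4) dx. Term by term:
    ∫_0^2 x^4 dx = 32/5;  ∫_0^2 -6*x^3 dx = -24;  ∫_0^2 5*x^2 dx = 40/3;
    ∫_0^2 12*x dx = 24;  ∫_0^2 4 dx = 8.
  Sum: 32/5 − 24 + 40/3 + 24 + 8 = 416/15.
  ∫_0^2 u'(x)^2 dx = ∫_0^2 (4*x^2 - 12*x + 9) dx. Term by term:
    ∫_0^2 4*x^2 dx = 32/3;  ∫_0^2 -12*x dx = -24;  ∫_0^2 9 dx = 18.
  Sum: 32/3 − 24 + 18 = 14/3.
Adding: ||u||_{H^1}^2 = 416/15 + 14/3 = 162/5.


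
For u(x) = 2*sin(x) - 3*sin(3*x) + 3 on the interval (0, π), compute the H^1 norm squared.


||u||_{H^1(0,π)}^2 = 12 + 58*π

u'(x) = 2*cos(x) - 9*cos(3*x).
Expand u² and (u')² and integrate term by term on (0, π), using: for integers n ≥ 1, ∫_0^π sin²(nx) dx = ∫_0^π cos²(nx) dx = π/2; for n ≠ n', ∫_0^π sin(nx)sin(n'x) dx = ∫_0^π cos(nx)cos(n'x) dx = 0; and by product-to-sum, ∫_0^π sin(nx)cos(n'x) dx = ½∫_0^π [sin((n+n')x) + sin((n−n')x)] dx, which is 0 when n+n' is even and 2n/(n²−n'²) when n+n' is odd (it need not vanish on (0, π)). For the constant mode: ∫_0^π 1 dx = π, ∫_0^π cos(nx) dx = 0, ∫_0^π sin(nx) dx = (1−(−1)^n)/n.
  u² squared terms: (3)²·∫1 dx = 9·π = 9*π;  (-3)²·∫sin(3x)² dx = 9·π/2 = 9*π/2;  (2)²·∫sin(x)² dx = 4·π/2 = 2*π.
  u² cross terms: 2·(3)·(-3)·∫1·sin(3x) dx = -18·(2/3) = -12;  2·(3)·(2)·∫1·sin(x) dx = 12·(2) = 24;  2·(-3)·(2)·∫sin(3x)·sin(x) dx = -12·(0) = 0.
  So ∫_0^π u² dx = 9*π + 9*π/2 + 2*π − 12 + 24 + 0 = 12 + 31*π/2.
  (u')² squared terms: (-9)²·∫cos(3x)² dx = 81·π/2 = 81*π/2;  (2)²·∫cos(x)² dx = 4·π/2 = 2*π.
  (u')² cross terms: 2·(-9)·(2)·∫cos(3x)·cos(x) dx = -36·(0) = 0.
  So ∫_0^π (u')² dx = 81*π/2 + 2*π + 0 = 85*π/2.
||u||_{H^1}^2 = (12 + 31*π/2) + (85*π/2) = 12 + 58*π.


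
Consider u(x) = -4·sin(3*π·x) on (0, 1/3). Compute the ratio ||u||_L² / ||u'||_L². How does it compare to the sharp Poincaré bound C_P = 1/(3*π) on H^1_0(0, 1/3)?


||u||_L² / ||u'||_L² = 1/(3*π) = C_P.

u(x) = -4·sin(3*π·x), so u'(x) = -12*π*cos(3*π*x).
Writing u(x) = A·sin(kπx/L) with A = -4 and k = 1, use ∫_0^L sin²(kπx/L) dx = L/2 and ∫_0^L cos²(kπx/L) dx = L/2.
u² = 16·sin²(3*π·x) and (u')² = 144*π^2·cos²(3*π·x), and each of sin², cos² integrates to L/2 = 1/6 over (0, 1/3).
∫_0^1/3 u² dx = 8/3, so ||u||_L² = 2*sqrt(6)/3.
∫_0^1/3 (u')² dx = 24*π^2, so ||u'||_L² = 2*sqrt(6)*π.
Ratio ||u||_L² / ||u'||_L² = 1/(3*π).
Sharp Poincaré constant on H^1_0(0, 1/3) is C_P = L/π = 1/(3*π), achieved by sin(3*π·x).
This is the k = 1 eigenfunction (up to amplitude), so the ratio equals the sharp Poincaré constant exactly.


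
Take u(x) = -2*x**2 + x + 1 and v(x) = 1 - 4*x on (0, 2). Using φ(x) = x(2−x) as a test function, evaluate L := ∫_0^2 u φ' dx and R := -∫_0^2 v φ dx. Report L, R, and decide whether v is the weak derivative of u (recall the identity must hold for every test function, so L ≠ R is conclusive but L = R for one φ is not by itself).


LHS = 4, RHS = 4. Yes, v = u' weakly.

u(x) = -2*x**2 + x + 1, classical derivative u'(x) = 1 - 4*x.
φ(x) = x(2−x), so φ'(x) = 2 - 2*x.
Note φ(0) = φ(2) = 0, so the boundary term u·φ vanishes.
LHS = ∫_0^2 u(x) φ'(x) dx = ∫_0^2 (4*x^3 - 6*x^2 + 2) dx. Term by term:
  ∫_0^2 4*x^3 dx = 16;  ∫_0^2 -6*x^2 dx = -16;  ∫_0^2 2 dx = 4.
Sum: 16 − 16 + 4 = 4.
So LHS = 4.
∫_0^2 v(x) φ(x) dx = ∫_0^2 (4*x^3 - 9*x^2 + 2*x) dx. Term by term:
  ∫_0^2 4*x^3 dx = 16;  ∫_0^2 -9*x^2 dx = -24;  ∫_0^2 2*x dx = 4.
Sum: 16 − 24 + 4 = -4.
So RHS = -∫_0^2 v(x) φ(x) dx = 4.
LHS = RHS, so the identity holds for this test φ.
Moreover u is smooth here and v(x) = u'(x) = 1 - 4*x pointwise, so the identity holds for every test function. Hence v is the weak derivative of u.


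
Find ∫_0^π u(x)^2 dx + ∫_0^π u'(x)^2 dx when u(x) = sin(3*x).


||u||_{H^1(0,π)}^2 = 5*π

u'(x) = 3*cos(3*x).
Expand u² and (u')² and integrate term by term on (0, π), using: for integers n ≥ 1, ∫_0^π sin²(nx) dx = ∫_0^π cos²(nx) dx = π/2; for n ≠ n', ∫_0^π sin(nx)sin(n'x) dx = ∫_0^π cos(nx)cos(n'x) dx = 0; and by product-to-sum, ∫_0^π sin(nx)cos(n'x) dx = ½∫_0^π [sin((n+n')x) + sin((n−n')x)] dx, which is 0 when n+n' is even and 2n/(n²−n'²) when n+n' is odd (it need not vanish on (0, π)).
  u² squared terms: (1)²·∫sin(3x)² dx = 1·π/2 = π/2.
  So ∫_0^π u² dx = π/2.
  (u')² squared terms: (3)²·∫cos(3x)² dx = 9·π/2 = 9*π/2.
  So ∫_0^π (u')² dx = 9*π/2.
||u||_{H^1}^2 = (π/2) + (9*π/2) = 5*π.


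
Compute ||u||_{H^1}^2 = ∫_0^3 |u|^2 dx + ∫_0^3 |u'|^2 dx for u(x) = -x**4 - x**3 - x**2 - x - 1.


||u||_{H^1}^2 = 427263/28

The H^1 norm (squared) on an interval (0, L) is
  ||u||_{H^1}^2 = ∫_0^L u(x)^2 dx + ∫_0^L u'(x)^2 dx.
Compute u'(x) = -4*x**3 - 3*x**2 - 2*x - 1.
Then u(x)^2 = x**8 + 2*x**7 + 3*x**6 + 4*x**5 + 5*x**4 + 4*x**3 + 3*x**2 + 2*x + 1 and u'(x)^2 = 16*x**6 + 24*x**5 + 25*x**4 + 20*x**3 + 10*x**2 + 4*x + 1.
Integrate each monomial from 0 to 3 using ∫_0^3 c·x^n dx = c·3^(n+1)/(n+1):
  ∫_0^3 u(x)^2 dx = ∫_0^3 (x^8 + 2*x^7 + 3*x^6 + 4*x^5 + 5*x^4 + 4*x^3 + 3*x^2 + 2*x + 1) dx. Term by term:
    ∫_0^3 x^8 dx = 2187;  ∫_0^3 2*x^7 dx = 6561/4;  ∫_0^3 3*x^6 dx = 6561/7;
    ∫_0^3 4*x^5 dx = 486;  ∫_0^3 5*x^4 dx = 243;  ∫_0^3 4*x^3 dx = 81;
    ∫_0^3 3*x^2 dx = 27;  ∫_0^3 2*x dx = 9;  ∫_0^3 1 dx = 3.
  Sum: 2187 + 6561/4 + 6561/7 + 486 + 243 + 81 + 27 + 9 + 3 = 157179/28.
  ∫_0^3 u'(x)^2 dx = ∫_0^3 (16*x^6 + 24*x^5 + 25*x^4 + 20*x^3 + 10*x^2 + 4*x + 1) dx. Term by term:
    ∫_0^3 16*x^6 dx = 34992/7;  ∫_0^3 24*x^5 dx = 2916;  ∫_0^3 25*x^4 dx = 1215;
    ∫_0^3 20*x^3 dx = 405;  ∫_0^3 10*x^2 dx = 90;  ∫_0^3 4*x dx = 18;
    ∫_0^3 1 dx = 3.
  Sum: 34992/7 + 2916 + 1215 + 405 + 90 + 18 + 3 = 67521/7.
Adding: ||u||_{H^1}^2 = 157179/28 + 67521/7 = 427263/28.


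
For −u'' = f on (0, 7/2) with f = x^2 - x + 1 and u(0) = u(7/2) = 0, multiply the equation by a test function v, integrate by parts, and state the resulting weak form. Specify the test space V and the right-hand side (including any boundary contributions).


V = H^1_0(0, 7/2) (so v(0) = v(7/2) = 0); weak form: ∫_0^7/2 u'v' dx = ∫_0^7/2 (x^2 - x + 1) v dx for all v ∈ V.

Multiply both sides by a test function v and integrate from 0 to 7/2:
  ∫_0^7/2 −u''(x) v(x) dx = ∫_0^7/2 f(x) v(x) dx.
Integrate the LHS by parts once:
  ∫_0^7/2 −u'' v dx = −[u'(x) v(x)]_0^7/2 + ∫_0^7/2 u'(x) v'(x) dx.
Thus ∫_0^7/2 u'(x) v'(x) dx = ∫_0^7/2 f(x) v(x) dx + [u'(x) v(x)]_0^7/2.
Choose V so that boundary terms are either known or forced to vanish.
u is Dirichlet: u(0) = u(7/2) = 0. Let V = H^1_0(0, 7/2); then v(0) = v(7/2) = 0, and [u' v]_0^7/2 = 0.
Weak formulation: find u (satisfying any essential BC) such that ∫_0^7/2 u'(x) v'(x) dx = ∫_0^7/2 f v dx for all v ∈ V.
Substituting f(x) = x^2 - x + 1, the right-hand side is ∫_0^7/2 (x^2 - x + 1) v dx.


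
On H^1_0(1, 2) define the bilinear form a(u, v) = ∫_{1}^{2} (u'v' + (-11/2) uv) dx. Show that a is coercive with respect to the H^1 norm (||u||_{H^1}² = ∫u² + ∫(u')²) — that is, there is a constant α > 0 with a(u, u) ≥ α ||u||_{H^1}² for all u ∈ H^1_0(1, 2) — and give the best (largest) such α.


α = (-11/2 + π^2)/(1 + π^2)

Coercivity of a(·,·) on H^1_0(1, 2) means a(u, u) ≥ α ||u||_{H^1}² for every u ∈ H^1_0.
The interval has length L = 1, and Poincaré/coercivity depend only on L. Here a(u, u) = ∫(u')² + (-11/2)·∫u².
Here c = -11/2 < 0 with |c| < (π/L)² = π^2, so coercivity still holds. The condition a(u,u) ≥ α||u||_{H^1}² reads (1−α)∫(u')² ≥ (α−c)∫u². Any admissible α is ≤ 1 (rapidly oscillating u have ∫u²/∫(u')² → 0), and α = 1 would force 0 ≥ (1−c)∫u², impossible since c < 1; so 1−α > 0. By the sharp Poincaré inequality on H^1_0 of an interval of length L, ∫(u')² ≥ (π/L)²∫u² with equality for the first sine mode sin(π(x−x₀)/L) (x₀ the left endpoint), so the inequality holds for all u iff (1−α)(π/L)² ≥ α − c, i.e. α ≤ ((π/L)² + c)/((π/L)² + 1) = (1 + c(L/π)²)/(1 + (L/π)²). (Direct route, valid since c ≤ 0: Poincaré gives c∫u² ≥ c(L/π)²∫(u')², so a(u,u) ≥ (1 + c(L/π)²)∫(u')², while ||u||_{H^1}² ≤ (1 + (L/π)²)∫(u')²; dividing yields the same α.) With (π/L)² = π^2 and c = -11/2, the largest admissible constant is α = ((π/L)² + c)/((π/L)² + 1).
Simplifying, α = (-11/2 + π^2)/(1 + π^2).


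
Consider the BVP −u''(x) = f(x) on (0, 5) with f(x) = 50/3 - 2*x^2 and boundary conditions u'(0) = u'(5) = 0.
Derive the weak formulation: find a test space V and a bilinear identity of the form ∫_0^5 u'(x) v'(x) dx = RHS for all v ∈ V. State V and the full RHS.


V = H^1(0, 5) (no boundary constraint on v; u is determined up to an additive constant); weak form: ∫_0^5 u'v' dx = ∫_0^5 (50/3 - 2*x^2) v dx for all v ∈ V.

Multiply both sides by a test function v and integrate from 0 to 5:
  ∫_0^5 −u''(x) v(x) dx = ∫_0^5 f(x) v(x) dx.
Integrate the LHS by parts once:
  ∫_0^5 −u'' v dx = −[u'(x) v(x)]_0^5 + ∫_0^5 u'(x) v'(x) dx.
Thus ∫_0^5 u'(x) v'(x) dx = ∫_0^5 f(x) v(x) dx + [u'(x) v(x)]_0^5.
Choose V so that boundary terms are either known or forced to vanish.
u has homogeneous Neumann: u'(0) = u'(5) = 0. So [u' v]_0^5 = 0·v(5) − 0·v(0) = 0 for any v; take V = H^1(0, 5).
Weak formulation: find u (satisfying any essential BC) such that ∫_0^5 u'(x) v'(x) dx = ∫_0^5 f v dx for all v ∈ V (homogeneous Neumann, so boundary terms vanish).
Substituting f(x) = 50/3 - 2*x^2, the right-hand side is ∫_0^5 (50/3 - 2*x^2) v dx.
Compatibility check (pure Neumann): taking v ≡ 1 ∈ V gives 0 = ∫_0^5 f dx + (0) − (0), i.e. ∫_0^5 f dx must equal u'(0) − u'(5) = 0. Indeed ∫_0^5 (50/3 - 2*x^2) dx = 0, so the data are compatible. The solution is then unique only up to an additive constant (fix it e.g. by requiring ∫_0^5 u dx = 0).


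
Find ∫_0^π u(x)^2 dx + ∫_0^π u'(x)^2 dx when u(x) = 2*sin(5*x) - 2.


||u||_{H^1(0,π)}^2 = -16/5 + 56*π

u'(x) = 10*cos(5*x).
Expand u² and (u')² and integrate term by term on (0, π), using: for integers n ≥ 1, ∫_0^π sin²(nx) dx = ∫_0^π cos²(nx) dx = π/2; for n ≠ n', ∫_0^π sin(nx)sin(n'x) dx = ∫_0^π cos(nx)cos(n'x) dx = 0; and by product-to-sum, ∫_0^π sin(nx)cos(n'x) dx = ½∫_0^π [sin((n+n')x) + sin((n−n')x)] dx, which is 0 when n+n' is even and 2n/(n²−n'²) when n+n' is odd (it need not vanish on (0, π)). For the constant mode: ∫_0^π 1 dx = π, ∫_0^π cos(nx) dx = 0, ∫_0^π sin(nx) dx = (1−(−1)^n)/n.
  u² squared terms: (-2)²·∫1 dx = 4·π = 4*π;  (2)²·∫sin(5x)² dx = 4·π/2 = 2*π.
  u² cross terms: 2·(-2)·(2)·∫1·sin(5x) dx = -8·(2/5) = -16/5.
  So ∫_0^π u² dx = 4*π + 2*π − 16/5 = -16/5 + 6*π.
  (u')² squared terms: (10)²·∫cos(5x)² dx = 100·π/2 = 50*π.
  So ∫_0^π (u')² dx = 50*π.
||u||_{H^1}^2 = (-16/5 + 6*π) + (50*π) = -16/5 + 56*π.


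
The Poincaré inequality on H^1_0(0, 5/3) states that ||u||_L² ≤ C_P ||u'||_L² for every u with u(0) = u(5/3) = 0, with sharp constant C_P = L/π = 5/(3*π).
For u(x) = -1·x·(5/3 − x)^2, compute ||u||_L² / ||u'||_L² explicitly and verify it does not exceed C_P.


||u||_L² / ||u'||_L² = 5*sqrt(14)/42 < C_P = 5/(3*π).

u(x) = -1·x·(5/3 − x)^2, so u'(x) = (5 - 9*x)*(3*x - 5)/9.
u(x) = -1·x·(5/3 − x)^2 vanishes at x = 0 and x = 5/3, so u ∈ H^1_0(0, 5/3). Differentiate via the product rule and integrate the resulting polynomials term by term.
  ∫_0^5/3 u² dx = ∫_0^5/3 (x^6 - 20*x^5/3 + 50*x^4/3 - 500*x^3/27 + 625*x^2/81) dx. Term by term:
    ∫_0^5/3 x^6 dx = 78125/15309;  ∫_0^5/3 -20*x^5/3 dx = -156250/6561;  ∫_0^5/3 50*x^4/3 dx = 31250/729;
    ∫_0^5/3 -500*x^3/27 dx = -78125/2187;  ∫_0^5/3 625*x^2/81 dx = 78125/6561.
  Sum: 78125/15309 − 156250/6561 + 31250/729 − 78125/2187 + 78125/6561 = 15625/45927.
  ∫_0^5/3 (u')² dx = ∫_0^5/3 (9*x^4 - 40*x^3 + 550*x^2/9 - 1000*x/27 + 625/81) dx. Term by term:
    ∫_0^5/3 9*x^4 dx = 625/27;  ∫_0^5/3 -40*x^3 dx = -6250/81;  ∫_0^5/3 550*x^2/9 dx = 68750/729;
    ∫_0^5/3 -1000*x/27 dx = -12500/243;  ∫_0^5/3 625/81 dx = 3125/243.
  Sum: 625/27 − 6250/81 + 68750/729 − 12500/243 + 3125/243 = 1250/729.
∫_0^5/3 u² dx = 15625/45927, so ||u||_L² = 125*sqrt(7)/567.
∫_0^5/3 (u')² dx = 1250/729, so ||u'||_L² = 25*sqrt(2)/27.
Ratio ||u||_L² / ||u'||_L² = 5*sqrt(14)/42.
Sharp Poincaré constant on H^1_0(0, 5/3) is C_P = L/π = 5/(3*π), achieved by sin(3*π/5·x).
A polynomial bump cannot attain the sharp Poincaré constant (only the first sine eigenfunction does), so the ratio is strictly less than C_P, consistent with ||u||_L² ≤ C_P ||u'||_L².


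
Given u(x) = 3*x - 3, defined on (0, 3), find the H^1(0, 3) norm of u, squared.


||u||_{H^1}^2 = 54

The H^1 norm (squared) on an interval (0, L) is
  ||u||_{H^1}^2 = ∫_0^L u(x)^2 dx + ∫_0^L u'(x)^2 dx.
Compute u'(x) = 3.
Then u(x)^2 = 9*x**2 - 18*x + 9 and u'(x)^2 = 9.
Integrate each monomial from 0 to 3 using ∫_0^3 c·x^n dx = c·3^(n+1)/(n+1):
  ∫_0^3 u(x)^2 dx = ∫_0^3 (9*x^2 - 18*x + 9) dx. Term by term:
    ∫_0^3 9*x^2 dx = 81;  ∫_0^3 -18*x dx = -81;  ∫_0^3 9 dx = 27.
  Sum: 81 − 81 + 27 = 27.
  ∫_0^3 u'(x)^2 dx = ∫_0^3 (9) dx. Term by term:
    ∫_0^3 9 dx = 27.
Adding: ||u||_{H^1}^2 = 27 + 27 = 54.


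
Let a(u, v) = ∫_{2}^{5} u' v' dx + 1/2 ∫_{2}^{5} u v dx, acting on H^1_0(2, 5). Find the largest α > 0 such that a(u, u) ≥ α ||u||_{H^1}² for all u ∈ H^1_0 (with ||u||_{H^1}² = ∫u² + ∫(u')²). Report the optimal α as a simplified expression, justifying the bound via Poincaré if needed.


α = (9/2 + π^2)/(9 + π^2)

Coercivity of a(·,·) on H^1_0(2, 5) means a(u, u) ≥ α ||u||_{H^1}² for every u ∈ H^1_0.
The interval has length L = 3, and Poincaré/coercivity depend only on L. Here a(u, u) = ∫(u')² + (1/2)·∫u².
Here 0 < c = 1/2 < 1. The condition a(u,u) ≥ α||u||_{H^1}² reads (1−α)∫(u')² ≥ (α−c)∫u². Any admissible α is ≤ 1 (rapidly oscillating u have ∫u²/∫(u')² → 0), and α = 1 would force 0 ≥ (1−c)∫u², impossible since c < 1; so 1−α > 0. By the sharp Poincaré inequality on H^1_0 of an interval of length L, ∫(u')² ≥ (π/L)²∫u² with equality for the first sine mode sin(π(x−x₀)/L) (x₀ the left endpoint), so the inequality holds for all u iff (1−α)(π/L)² ≥ α − c, i.e. α ≤ ((π/L)² + c)/((π/L)² + 1) = (1 + c(L/π)²)/(1 + (L/π)²). With (π/L)² = π^2/9 and c = 1/2, the largest admissible constant is α = ((π/L)² + c)/((π/L)² + 1).
Simplifying, α = (9/2 + π^2)/(9 + π^2).


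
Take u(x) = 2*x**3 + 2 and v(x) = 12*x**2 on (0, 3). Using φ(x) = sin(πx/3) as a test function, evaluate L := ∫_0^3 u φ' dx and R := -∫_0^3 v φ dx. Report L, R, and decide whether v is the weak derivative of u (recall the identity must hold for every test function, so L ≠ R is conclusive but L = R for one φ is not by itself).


LHS = -162/π + 648/π^3, RHS = -324/π + 1296/π^3. No, v is not the weak derivative of u.

u(x) = 2*x**3 + 2, classical derivative u'(x) = 6*x**2.
φ(x) = sin(πx/3), so φ'(x) = π*cos(π*x/3)/3.
Note φ(0) = φ(3) = 0, so the boundary term u·φ vanishes.
LHS = ∫_0^3 u(x) φ'(x) dx = ∫_0^3 (2*π*x^3*cos(π*x/3)/3 + 2*π*cos(π*x/3)/3) dx. Term by term:
  ∫_0^3 2*π*cos(π*x/3)/3 dx = 0;  ∫_0^3 2*π*x^3*cos(π*x/3)/3 dx = -162/π + 648/π^3.
Sum: 0 + -162/π + 648/π^3 = -162/π + 648/π^3.
So LHS = -162/π + 648/π^3.
∫_0^3 v(x) φ(x) dx = ∫_0^3 (12*x^2*sin(π*x/3)) dx. Term by term:
  ∫_0^3 12*x^2*sin(π*x/3) dx = -1296/π^3 + 324/π.
So RHS = -∫_0^3 v(x) φ(x) dx = -324/π + 1296/π^3.
LHS − RHS = -648/π^3 + 162/π ≠ 0, so the identity fails.
(For a valid weak derivative the identity must hold for EVERY test function, in particular this one. The failure shows v is NOT the weak derivative of u.)
Correct weak derivative would be u'(x) = 6*x**2.


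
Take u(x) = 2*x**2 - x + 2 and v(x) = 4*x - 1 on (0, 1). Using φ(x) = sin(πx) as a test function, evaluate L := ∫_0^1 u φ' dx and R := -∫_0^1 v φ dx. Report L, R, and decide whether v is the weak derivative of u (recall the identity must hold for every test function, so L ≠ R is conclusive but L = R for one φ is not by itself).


LHS = -2/π, RHS = -2/π. Yes, v = u' weakly.

u(x) = 2*x**2 - x + 2, classical derivative u'(x) = 4*x - 1.
φ(x) = sin(πx), so φ'(x) = π*cos(π*x).
Note φ(0) = φ(1) = 0, so the boundary term u·φ vanishes.
LHS = ∫_0^1 u(x) φ'(x) dx = ∫_0^1 (2*π*x^2*cos(π*x) - π*x*cos(π*x) + 2*π*cos(π*x)) dx. Term by term:
  ∫_0^1 2*π*cos(π*x) dx = 0;  ∫_0^1 -π*x*cos(π*x) dx = 2/π;  ∫_0^1 2*π*x^2*cos(π*x) dx = -4/π.
Sum: 0 + 2/π − 4/π = -2/π.
So LHS = -2/π.
∫_0^1 v(x) φ(x) dx = ∫_0^1 (4*x*sin(π*x) - sin(π*x)) dx. Term by term:
  ∫_0^1 -sin(π*x) dx = -2/π;  ∫_0^1 4*x*sin(π*x) dx = 4/π.
Sum: -2/π + 4/π = 2/π.
So RHS = -∫_0^1 v(x) φ(x) dx = -2/π.
LHS = RHS, so the identity holds for this test φ.
Moreover u is smooth here and v(x) = u'(x) = 4*x - 1 pointwise, so the identity holds for every test function. Hence v is the weak derivative of u.


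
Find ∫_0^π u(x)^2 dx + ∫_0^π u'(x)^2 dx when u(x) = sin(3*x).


||u||_{H^1(0,π)}^2 = 5*π

u'(x) = 3*cos(3*x).
Expand u² and (u')² and integrate term by term on (0, π), using: for integers n ≥ 1, ∫_0^π sin²(nx) dx = ∫_0^π cos²(nx) dx = π/2; for n ≠ n', ∫_0^π sin(nx)sin(n'x) dx = ∫_0^π cos(nx)cos(n'x) dx = 0; and by product-to-sum, ∫_0^π sin(nx)cos(n'x) dx = ½∫_0^π [sin((n+n')x) + sin((n−n')x)] dx, which is 0 when n+n' is even and 2n/(n²−n'²) when n+n' is odd (it need not vanish on (0, π)).
  u² squared terms: (1)²·∫sin(3x)² dx = 1·π/2 = π/2.
  So ∫_0^π u² dx = π/2.
  (u')² squared terms: (3)²·∫cos(3x)² dx = 9·π/2 = 9*π/2.
  So ∫_0^π (u')² dx = 9*π/2.
||u||_{H^1}^2 = (π/2) + (9*π/2) = 5*π.


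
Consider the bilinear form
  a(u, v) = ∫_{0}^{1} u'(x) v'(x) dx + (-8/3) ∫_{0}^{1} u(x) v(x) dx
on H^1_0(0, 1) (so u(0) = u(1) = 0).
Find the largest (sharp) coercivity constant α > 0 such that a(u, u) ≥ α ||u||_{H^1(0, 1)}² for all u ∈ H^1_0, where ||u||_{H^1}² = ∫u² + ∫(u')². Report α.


α = (-8/3 + π^2)/(1 + π^2)

Coercivity of a(·,·) on H^1_0(0, 1) means a(u, u) ≥ α ||u||_{H^1}² for every u ∈ H^1_0.
The interval has length L = 1, and Poincaré/coercivity depend only on L. Here a(u, u) = ∫(u')² + (-8/3)·∫u².
Here c = -8/3 < 0 with |c| < (π/L)² = π^2, so coercivity still holds. The condition a(u,u) ≥ α||u||_{H^1}² reads (1−α)∫(u')² ≥ (α−c)∫u². Any admissible α is ≤ 1 (rapidly oscillating u have ∫u²/∫(u')² → 0), and α = 1 would force 0 ≥ (1−c)∫u², impossible since c < 1; so 1−α > 0. By the sharp Poincaré inequality on H^1_0 of an interval of length L, ∫(u')² ≥ (π/L)²∫u² with equality for the first sine mode sin(π(x−x₀)/L) (x₀ the left endpoint), so the inequality holds for all u iff (1−α)(π/L)² ≥ α − c, i.e. α ≤ ((π/L)² + c)/((π/L)² + 1) = (1 + c(L/π)²)/(1 + (L/π)²). (Direct route, valid since c ≤ 0: Poincaré gives c∫u² ≥ c(L/π)²∫(u')², so a(u,u) ≥ (1 + c(L/π)²)∫(u')², while ||u||_{H^1}² ≤ (1 + (L/π)²)∫(u')²; dividing yields the same α.) With (π/L)² = π^2 and c = -8/3, the largest admissible constant is α = ((π/L)² + c)/((π/L)² + 1).
Simplifying, α = (-8/3 + π^2)/(1 + π^2).


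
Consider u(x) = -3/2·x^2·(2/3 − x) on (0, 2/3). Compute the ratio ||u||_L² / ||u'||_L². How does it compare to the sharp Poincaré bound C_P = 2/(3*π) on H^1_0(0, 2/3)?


||u||_L² / ||u'||_L² = sqrt(14)/21 < C_P = 2/(3*π).

u(x) = -3/2·x^2·(2/3 − x), so u'(x) = x*(9*x - 4)/2.
u(x) = -3/2·x^2·(2/3 − x) vanishes at x = 0 and x = 2/3, so u ∈ H^1_0(0, 2/3). Differentiate via the product rule and integrate the resulting polynomials term by term.
  ∫_0^2/3 u² dx = ∫_0^2/3 (9*x^6/4 - 3*x^5 + x^4) dx. Term by term:
    ∫_0^2/3 9*x^6/4 dx = 32/1701;  ∫_0^2/3 -3*x^5 dx = -32/729;  ∫_0^2/3 x^4 dx = 32/1215.
  Sum: 32/1701 − 32/729 + 32/1215 = 32/25515.
  ∫_0^2/3 (u')² dx = ∫_0^2/3 (81*x^4/4 - 18*x^3 + 4*x^2) dx. Term by term:
    ∫_0^2/3 81*x^4/4 dx = 8/15;  ∫_0^2/3 -18*x^3 dx = -8/9;  ∫_0^2/3 4*x^2 dx = 32/81.
  Sum: 8/15 − 8/9 + 32/81 = 16/405.
∫_0^2/3 u² dx = 32/25515, so ||u||_L² = 4*sqrt(70)/945.
∫_0^2/3 (u')² dx = 16/405, so ||u'||_L² = 4*sqrt(5)/45.
Ratio ||u||_L² / ||u'||_L² = sqrt(14)/21.
Sharp Poincaré constant on H^1_0(0, 2/3) is C_P = L/π = 2/(3*π), achieved by sin(3*π/2·x).
A polynomial bump cannot attain the sharp Poincaré constant (only the first sine eigenfunction does), so the ratio is strictly less than C_P, consistent with ||u||_L² ≤ C_P ||u'||_L².


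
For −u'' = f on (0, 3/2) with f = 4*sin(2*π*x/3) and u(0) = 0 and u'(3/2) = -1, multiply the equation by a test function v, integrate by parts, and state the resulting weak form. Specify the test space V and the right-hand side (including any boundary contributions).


V = {v ∈ H^1(0, 3/2) : v(0) = 0} (test functions vanish at x = 0 where u is specified); weak form: ∫_0^3/2 u'v' dx = ∫_0^3/2 (4*sin(2*π*x/3)) v dx − v(3/2) for all v ∈ V.

Multiply both sides by a test function v and integrate from 0 to 3/2:
  ∫_0^3/2 −u''(x) v(x) dx = ∫_0^3/2 f(x) v(x) dx.
Integrate the LHS by parts once:
  ∫_0^3/2 −u'' v dx = −[u'(x) v(x)]_0^3/2 + ∫_0^3/2 u'(x) v'(x) dx.
Thus ∫_0^3/2 u'(x) v'(x) dx = ∫_0^3/2 f(x) v(x) dx + [u'(x) v(x)]_0^3/2.
Choose V so that boundary terms are either known or forced to vanish.
Mixed BC: u(0) = 0 (Dirichlet) and u'(3/2) = -1 (Neumann). Define V = {v ∈ H^1(0, 3/2) : v(0) = 0}. Then [u' v]_0^3/2 = u'(3/2)·v(3/2) − u'(0)·0 = − v(3/2).
Weak formulation: find u (satisfying any essential BC) such that ∫_0^3/2 u'(x) v'(x) dx = ∫_0^3/2 f v dx − v(3/2) for all v ∈ V (Dirichlet at 0 absorbed into V; Neumann datum at x = 3/2 contributes the boundary term).
Substituting f(x) = 4*sin(2*π*x/3), the right-hand side is ∫_0^3/2 (4*sin(2*π*x/3)) v dx − v(3/2).


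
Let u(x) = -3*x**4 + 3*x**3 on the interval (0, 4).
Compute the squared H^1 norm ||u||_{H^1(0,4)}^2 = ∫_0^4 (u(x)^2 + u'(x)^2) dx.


||u||_{H^1}^2 = 11967488/35

The H^1 norm (squared) on an interval (0, L) is
  ||u||_{H^1}^2 = ∫_0^L u(x)^2 dx + ∫_0^L u'(x)^2 dx.
Compute u'(x) = -12*x**3 + 9*x**2.
Then u(x)^2 = 9*x**8 - 18*x**7 + 9*x**6 and u'(x)^2 = 144*x**6 - 216*x**5 + 81*x**4.
Integrate each monomial from 0 to 4 using ∫_0^4 c·x^n dx = c·4^(n+1)/(n+1):
  ∫_0^4 u(x)^2 dx = ∫_0^4 (9*x^8 - 18*x^7 + 9*x^6) dx. Term by term:
    ∫_0^4 9*x^8 dx = 262144;  ∫_0^4 -18*x^7 dx = -147456;  ∫_0^4 9*x^6 dx = 147456/7.
  Sum: 262144 − 147456 + 147456/7 = 950272/7.
  ∫_0^4 u'(x)^2 dx = ∫_0^4 (144*x^6 - 216*x^5 + 81*x^4) dx. Term by term:
    ∫_0^4 144*x^6 dx = 2359296/7;  ∫_0^4 -216*x^5 dx = -147456;  ∫_0^4 81*x^4 dx = 82944/5.
  Sum: 2359296/7 − 147456 + 82944/5 = 7216128/35.
Adding: ||u||_{H^1}^2 = 950272/7 + 7216128/35 = 11967488/35.


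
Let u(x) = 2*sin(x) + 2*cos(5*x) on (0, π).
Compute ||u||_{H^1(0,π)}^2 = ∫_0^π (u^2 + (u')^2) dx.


||u||_{H^1(0,π)}^2 = 56*π

u'(x) = -10*sin(5*x) + 2*cos(x).
Expand u² and (u')² and integrate term by term on (0, π), using: for integers n ≥ 1, ∫_0^π sin²(nx) dx = ∫_0^π cos²(nx) dx = π/2; for n ≠ n', ∫_0^π sin(nx)sin(n'x) dx = ∫_0^π cos(nx)cos(n'x) dx = 0; and by product-to-sum, ∫_0^π sin(nx)cos(n'x) dx = ½∫_0^π [sin((n+n')x) + sin((n−n')x)] dx, which is 0 when n+n' is even and 2n/(n²−n'²) when n+n' is odd (it need not vanish on (0, π)).
  u² squared terms: (2)²·∫cos(5x)² dx = 4·π/2 = 2*π;  (2)²·∫sin(x)² dx = 4·π/2 = 2*π.
  u² cross terms: 2·(2)·(2)·∫cos(5x)·sin(x) dx = 8·(0) = 0.
  So ∫_0^π u² dx = 2*π + 2*π + 0 = 4*π.
  (u')² squared terms: (-10)²·∫sin(5x)² dx = 100·π/2 = 50*π;  (2)²·∫cos(x)² dx = 4·π/2 = 2*π.
  (u')² cross terms: 2·(-10)·(2)·∫sin(5x)·cos(x) dx = -40·(0) = 0.
  So ∫_0^π (u')² dx = 50*π + 2*π + 0 = 52*π.
||u||_{H^1}^2 = (4*π) + (52*π) = 56*π.


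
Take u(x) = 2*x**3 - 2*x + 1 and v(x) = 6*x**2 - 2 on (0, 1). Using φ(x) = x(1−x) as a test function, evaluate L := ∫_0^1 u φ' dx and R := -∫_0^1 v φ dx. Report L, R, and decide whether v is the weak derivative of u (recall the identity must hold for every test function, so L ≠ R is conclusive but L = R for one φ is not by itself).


LHS = 1/30, RHS = 1/30. Yes, v = u' weakly.

u(x) = 2*x**3 - 2*x + 1, classical derivative u'(x) = 6*x**2 - 2.
φ(x) = x(1−x), so φ'(x) = 1 - 2*x.
Note φ(0) = φ(1) = 0, so the boundary term u·φ vanishes.
LHS = ∫_0^1 u(x) φ'(x) dx = ∫_0^1 (-4*x^4 + 2*x^3 + 4*x^2 - 4*x + 1) dx. Term by term:
  ∫_0^1 -4*x^4 dx = -4/5;  ∫_0^1 2*x^3 dx = 1/2;  ∫_0^1 4*x^2 dx = 4/3;
  ∫_0^1 -4*x dx = -2;  ∫_0^1 1 dx = 1.
Sum: -4/5 + 1/2 + 4/3 − 2 + 1 = 1/30.
So LHS = 1/30.
∫_0^1 v(x) φ(x) dx = ∫_0^1 (-6*x^4 + 6*x^3 + 2*x^2 - 2*x) dx. Term by term:
  ∫_0^1 -6*x^4 dx = -6/5;  ∫_0^1 6*x^3 dx = 3/2;  ∫_0^1 2*x^2 dx = 2/3;
  ∫_0^1 -2*x dx = -1.
Sum: -6/5 + 3/2 + 2/3 − 1 = -1/30.
So RHS = -∫_0^1 v(x) φ(x) dx = 1/30.
LHS = RHS, so the identity holds for this test φ.
Moreover u is smooth here and v(x) = u'(x) = 6*x**2 - 2 pointwise, so the identity holds for every test function. Hence v is the weak derivative of u.


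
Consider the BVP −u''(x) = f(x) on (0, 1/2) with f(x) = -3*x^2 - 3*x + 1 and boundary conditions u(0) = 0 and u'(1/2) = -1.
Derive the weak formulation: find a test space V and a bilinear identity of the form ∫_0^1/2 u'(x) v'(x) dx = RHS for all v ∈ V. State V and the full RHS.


V = {v ∈ H^1(0, 1/2) : v(0) = 0} (test functions vanish at x = 0 where u is specified); weak form: ∫_0^1/2 u'v' dx = ∫_0^1/2 (-3*x^2 - 3*x + 1) v dx − v(1/2) for all v ∈ V.

Multiply both sides by a test function v and integrate from 0 to 1/2:
  ∫_0^1/2 −u''(x) v(x) dx = ∫_0^1/2 f(x) v(x) dx.
Integrate the LHS by parts once:
  ∫_0^1/2 −u'' v dx = −[u'(x) v(x)]_0^1/2 + ∫_0^1/2 u'(x) v'(x) dx.
Thus ∫_0^1/2 u'(x) v'(x) dx = ∫_0^1/2 f(x) v(x) dx + [u'(x) v(x)]_0^1/2.
Choose V so that boundary terms are either known or forced to vanish.
Mixed BC: u(0) = 0 (Dirichlet) and u'(1/2) = -1 (Neumann). Define V = {v ∈ H^1(0, 1/2) : v(0) = 0}. Then [u' v]_0^1/2 = u'(1/2)·v(1/2) − u'(0)·0 = − v(1/2).
Weak formulation: find u (satisfying any essential BC) such that ∫_0^1/2 u'(x) v'(x) dx = ∫_0^1/2 f v dx − v(1/2) for all v ∈ V (Dirichlet at 0 absorbed into V; Neumann datum at x = 1/2 contributes the boundary term).
Substituting f(x) = -3*x^2 - 3*x + 1, the right-hand side is ∫_0^1/2 (-3*x^2 - 3*x + 1) v dx − v(1/2).


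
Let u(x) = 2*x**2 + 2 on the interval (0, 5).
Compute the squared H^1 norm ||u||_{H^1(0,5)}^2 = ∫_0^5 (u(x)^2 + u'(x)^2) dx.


||u||_{H^1}^2 = 3520

The H^1 norm (squared) on an interval (0, L) is
  ||u||_{H^1}^2 = ∫_0^L u(x)^2 dx + ∫_0^L u'(x)^2 dx.
Compute u'(x) = 4*x.
Then u(x)^2 = 4*x**4 + 8*x**2 + 4 and u'(x)^2 = 16*x**2.
Integrate each monomial from 0 to 5 using ∫_0^5 c·x^n dx = c·5^(n+1)/(n+1):
  ∫_0^5 u(x)^2 dx = ∫_0^5 (4*x^4 + 8*x^2 + 4) dx. Term by term:
    ∫_0^5 4*x^4 dx = 2500;  ∫_0^5 8*x^2 dx = 1000/3;  ∫_0^5 4 dx = 20.
  Sum: 2500 + 1000/3 + 20 = 8560/3.
  ∫_0^5 u'(x)^2 dx = ∫_0^5 (16*x^2) dx. Term by term:
    ∫_0^5 16*x^2 dx = 2000/3.
Adding: ||u||_{H^1}^2 = 8560/3 + 2000/3 = 3520.


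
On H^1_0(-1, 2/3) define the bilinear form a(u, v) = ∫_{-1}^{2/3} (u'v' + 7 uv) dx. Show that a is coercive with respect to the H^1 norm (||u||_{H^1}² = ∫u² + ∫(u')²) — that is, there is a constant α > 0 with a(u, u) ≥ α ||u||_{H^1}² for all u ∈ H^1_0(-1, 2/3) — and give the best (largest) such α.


α = 1

Coercivity of a(·,·) on H^1_0(-1, 2/3) means a(u, u) ≥ α ||u||_{H^1}² for every u ∈ H^1_0.
The interval has length L = 5/3, and Poincaré/coercivity depend only on L. Here a(u, u) = ∫(u')² + (7)·∫u².
Here c = 7 ≥ 1, so a(u,u) = ∫(u')² + c∫u² ≥ ∫(u')² + ∫u² = ||u||_{H^1}², i.e. α = 1 works. No larger α is possible: a(u,u) ≥ α||u||_{H^1}² means (1−α)∫(u')² ≥ (α−c)∫u², and for the modes u_n = sin(nπ(x−x₀)/L) (x₀ the left endpoint) one has ∫u_n²/∫(u_n')² = (L/(nπ))² → 0, so a(u_n,u_n)/||u_n||_{H^1}² → 1. Hence the optimal constant is α = 1.
Therefore α = 1.


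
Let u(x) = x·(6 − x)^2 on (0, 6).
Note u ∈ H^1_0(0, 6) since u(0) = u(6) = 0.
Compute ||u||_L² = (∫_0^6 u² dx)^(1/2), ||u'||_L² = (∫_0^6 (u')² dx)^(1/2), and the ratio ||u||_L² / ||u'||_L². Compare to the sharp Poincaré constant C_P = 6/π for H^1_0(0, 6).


||u||_L² / ||u'||_L² = 3*sqrt(14)/7 < C_P = 6/π.

u(x) = x·(6 − x)^2, so u'(x) = 3*(x - 6)*(x - 2).
u(x) = x·(6 − x)^2 vanishes at x = 0 and x = 6, so u ∈ H^1_0(0, 6). Differentiate via the product rule and integrate the resulting polynomials term by term.
  ∫_0^6 u² dx = ∫_0^6 (x^6 - 24*x^5 + 216*x^4 - 864*x^3 + 1296*x^2) dx. Term by term:
    ∫_0^6 x^6 dx = 279936/7;  ∫_0^6 -24*x^5 dx = -186624;  ∫_0^6 216*x^4 dx = 1679616/5;
    ∫_0^6 -864*x^3 dx = -279936;  ∫_0^6 1296*x^2 dx = 93312.
  Sum: 279936/7 − 186624 + 1679616/5 − 279936 + 93312 = 93312/35.
  ∫_0^6 (u')² dx = ∫_0^6 (9*x^4 - 144*x^3 + 792*x^2 - 1728*x + 1296) dx. Term by term:
    ∫_0^6 9*x^4 dx = 69984/5;  ∫_0^6 -144*x^3 dx = -46656;  ∫_0^6 792*x^2 dx = 57024;
    ∫_0^6 -1728*x dx = -31104;  ∫_0^6 1296 dx = 7776.
  Sum: 69984/5 − 46656 + 57024 − 31104 + 7776 = 5184/5.
∫_0^6 u² dx = 93312/35, so ||u||_L² = 216*sqrt(70)/35.
∫_0^6 (u')² dx = 5184/5, so ||u'||_L² = 72*sqrt(5)/5.
Ratio ||u||_L² / ||u'||_L² = 3*sqrt(14)/7.
Sharp Poincaré constant on H^1_0(0, 6) is C_P = L/π = 6/π, achieved by sin(π/6·x).
A polynomial bump cannot attain the sharp Poincaré constant (only the first sine eigenfunction does), so the ratio is strictly less than C_P, consistent with ||u||_L² ≤ C_P ||u'||_L².


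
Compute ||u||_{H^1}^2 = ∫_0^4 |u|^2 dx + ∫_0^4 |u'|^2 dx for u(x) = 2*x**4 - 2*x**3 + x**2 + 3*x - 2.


||u||_{H^1}^2 = 53979068/315

The H^1 norm (squared) on an interval (0, L) is
  ||u||_{H^1}^2 = ∫_0^L u(x)^2 dx + ∫_0^L u'(x)^2 dx.
Compute u'(x) = 8*x**3 - 6*x**2 + 2*x + 3.
Then u(x)^2 = 4*x**8 - 8*x**7 + 8*x**6 + 8*x**5 - 19*x**4 + 14*x**3 + 5*x**2 - 12*x + 4 and u'(x)^2 = 64*x**6 - 96*x**5 + 68*x**4 + 24*x**3 - 32*x**2 + 12*x + 9.
Integrate each monomial from 0 to 4 using ∫_0^4 c·x^n dx = c·4^(n+1)/(n+1):
  ∫_0^4 u(x)^2 dx = ∫_0^4 (4*x^8 - 8*x^7 + 8*x^6 + 8*x^5 - 19*x^4 + 14*x^3 + 5*x^2 - 12*x + 4) dx. Term by term:
    ∫_0^4 4*x^8 dx = 1048576/9;  ∫_0^4 -8*x^7 dx = -65536;  ∫_0^4 8*x^6 dx = 131072/7;
    ∫_0^4 8*x^5 dx = 16384/3;  ∫_0^4 -19*x^4 dx = -19456/5;  ∫_0^4 14*x^3 dx = 896;
    ∫_0^4 5*x^2 dx = 320/3;  ∫_0^4 -12*x dx = -96;  ∫_0^4 4 dx = 16.
  Sum: 1048576/9 − 65536 + 131072/7 + 16384/3 − 19456/5 + 896 + 320/3 − 96 + 16 = 22739792/315.
  ∫_0^4 u'(x)^2 dx = ∫_0^4 (64*x^6 - 96*x^5 + 68*x^4 + 24*x^3 - 32*x^2 + 12*x + 9) dx. Term by term:
    ∫_0^4 64*x^6 dx = 1048576/7;  ∫_0^4 -96*x^5 dx = -65536;  ∫_0^4 68*x^4 dx = 69632/5;
    ∫_0^4 24*x^3 dx = 1536;  ∫_0^4 -32*x^2 dx = -2048/3;  ∫_0^4 12*x dx = 96;
    ∫_0^4 9 dx = 36.
  Sum: 1048576/7 − 65536 + 69632/5 + 1536 − 2048/3 + 96 + 36 = 10413092/105.
Adding: ||u||_{H^1}^2 = 22739792/315 + 10413092/105 = 53979068/315.


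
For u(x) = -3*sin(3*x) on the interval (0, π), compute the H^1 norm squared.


||u||_{H^1(0,π)}^2 = 45*π

u'(x) = -9*cos(3*x).
Expand u² and (u')² and integrate term by term on (0, π), using: for integers n ≥ 1, ∫_0^π sin²(nx) dx = ∫_0^π cos²(nx) dx = π/2; for n ≠ n', ∫_0^π sin(nx)sin(n'x) dx = ∫_0^π cos(nx)cos(n'x) dx = 0; and by product-to-sum, ∫_0^π sin(nx)cos(n'x) dx = ½∫_0^π [sin((n+n')x) + sin((n−n')x)] dx, which is 0 when n+n' is even and 2n/(n²−n'²) when n+n' is odd (it need not vanish on (0, π)).
  u² squared terms: (-3)²·∫sin(3x)² dx = 9·π/2 = 9*π/2.
  So ∫_0^π u² dx = 9*π/2.
  (u')² squared terms: (-9)²·∫cos(3x)² dx = 81·π/2 = 81*π/2.
  So ∫_0^π (u')² dx = 81*π/2.
||u||_{H^1}^2 = (9*π/2) + (81*π/2) = 45*π.


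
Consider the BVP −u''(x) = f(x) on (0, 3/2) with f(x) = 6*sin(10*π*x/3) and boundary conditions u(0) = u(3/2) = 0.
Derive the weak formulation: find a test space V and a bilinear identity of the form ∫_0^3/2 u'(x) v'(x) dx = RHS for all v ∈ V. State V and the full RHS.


V = H^1_0(0, 3/2) (so v(0) = v(3/2) = 0); weak form: ∫_0^3/2 u'v' dx = ∫_0^3/2 (6*sin(10*π*x/3)) v dx for all v ∈ V.

Multiply both sides by a test function v and integrate from 0 to 3/2:
  ∫_0^3/2 −u''(x) v(x) dx = ∫_0^3/2 f(x) v(x) dx.
Integrate the LHS by parts once:
  ∫_0^3/2 −u'' v dx = −[u'(x) v(x)]_0^3/2 + ∫_0^3/2 u'(x) v'(x) dx.
Thus ∫_0^3/2 u'(x) v'(x) dx = ∫_0^3/2 f(x) v(x) dx + [u'(x) v(x)]_0^3/2.
Choose V so that boundary terms are either known or forced to vanish.
u is Dirichlet: u(0) = u(3/2) = 0. Let V = H^1_0(0, 3/2); then v(0) = v(3/2) = 0, and [u' v]_0^3/2 = 0.
Weak formulation: find u (satisfying any essential BC) such that ∫_0^3/2 u'(x) v'(x) dx = ∫_0^3/2 f v dx for all v ∈ V.
Substituting f(x) = 6*sin(10*π*x/3), the right-hand side is ∫_0^3/2 (6*sin(10*π*x/3)) v dx.


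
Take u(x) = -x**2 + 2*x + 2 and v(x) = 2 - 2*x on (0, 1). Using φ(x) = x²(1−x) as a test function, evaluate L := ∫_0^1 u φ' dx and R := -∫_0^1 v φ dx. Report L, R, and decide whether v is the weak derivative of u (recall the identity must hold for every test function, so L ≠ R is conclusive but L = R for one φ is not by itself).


LHS = -1/15, RHS = -1/15. Yes, v = u' weakly.

u(x) = -x**2 + 2*x + 2, classical derivative u'(x) = 2 - 2*x.
φ(x) = x²(1−x), so φ'(x) = x*(2 - 3*x).
Note φ(0) = φ(1) = 0, so the boundary term u·φ vanishes.
LHS = ∫_0^1 u(x) φ'(x) dx = ∫_0^1 (3*x^4 - 8*x^3 - 2*x^2 + 4*x) dx. Term by term:
  ∫_0^1 3*x^4 dx = 3/5;  ∫_0^1 -8*x^3 dx = -2;  ∫_0^1 -2*x^2 dx = -2/3;
  ∫_0^1 4*x dx = 2.
Sum: 3/5 − 2 − 2/3 + 2 = -1/15.
So LHS = -1/15.
∫_0^1 v(x) φ(x) dx = ∫_0^1 (2*x^4 - 4*x^3 + 2*x^2) dx. Term by term:
  ∫_0^1 2*x^4 dx = 2/5;  ∫_0^1 -4*x^3 dx = -1;  ∫_0^1 2*x^2 dx = 2/3.
Sum: 2/5 − 1 + 2/3 = 1/15.
So RHS = -∫_0^1 v(x) φ(x) dx = -1/15.
LHS = RHS, so the identity holds for this test φ.
Moreover u is smooth here and v(x) = u'(x) = 2 - 2*x pointwise, so the identity holds for every test function. Hence v is the weak derivative of u.


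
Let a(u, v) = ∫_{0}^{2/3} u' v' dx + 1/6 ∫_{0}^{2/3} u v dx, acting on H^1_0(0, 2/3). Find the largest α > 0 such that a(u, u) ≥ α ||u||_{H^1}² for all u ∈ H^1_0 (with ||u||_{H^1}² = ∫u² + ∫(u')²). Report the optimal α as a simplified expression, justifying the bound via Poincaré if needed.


α = (2 + 27*π^2)/(3*(4 + 9*π^2))

Coercivity of a(·,·) on H^1_0(0, 2/3) means a(u, u) ≥ α ||u||_{H^1}² for every u ∈ H^1_0.
The interval has length L = 2/3, and Poincaré/coercivity depend only on L. Here a(u, u) = ∫(u')² + (1/6)·∫u².
Here 0 < c = 1/6 < 1. The condition a(u,u) ≥ α||u||_{H^1}² reads (1−α)∫(u')² ≥ (α−c)∫u². Any admissible α is ≤ 1 (rapidly oscillating u have ∫u²/∫(u')² → 0), and α = 1 would force 0 ≥ (1−c)∫u², impossible since c < 1; so 1−α > 0. By the sharp Poincaré inequality on H^1_0 of an interval of length L, ∫(u')² ≥ (π/L)²∫u² with equality for the first sine mode sin(π(x−x₀)/L) (x₀ the left endpoint), so the inequality holds for all u iff (1−α)(π/L)² ≥ α − c, i.e. α ≤ ((π/L)² + c)/((π/L)² + 1) = (1 + c(L/π)²)/(1 + (L/π)²). With (π/L)² = 9*π^2/4 and c = 1/6, the largest admissible constant is α = ((π/L)² + c)/((π/L)² + 1).
Simplifying, α = (2 + 27*π^2)/(3*(4 + 9*π^2)).
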